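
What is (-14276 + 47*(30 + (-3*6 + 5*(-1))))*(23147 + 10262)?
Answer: -465955323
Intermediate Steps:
(-14276 + 47*(30 + (-3*6 + 5*(-1))))*(23147 + 10262) = (-14276 + 47*(30 + (-18 - 5)))*33409 = (-14276 + 47*(30 - 23))*33409 = (-14276 + 47*7)*33409 = (-14276 + 329)*33409 = -13947*33409 = -465955323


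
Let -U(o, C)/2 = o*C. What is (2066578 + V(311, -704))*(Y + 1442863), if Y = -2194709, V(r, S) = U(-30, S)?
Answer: -1521990427948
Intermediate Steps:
U(o, C) = -2*C*o (U(o, C) = -2*o*C = -2*C*o)
V(r, S) = 60*S (V(r, S) = -2*S*(-30) = 60*S)
(2066578 + V(311, -704))*(Y + 1442863) = (2066578 + 60*(-704))*(-2194709 + 1442863) = (2066578 - 42240)*(-751846) = 2024338*(-751846) = -1521990427948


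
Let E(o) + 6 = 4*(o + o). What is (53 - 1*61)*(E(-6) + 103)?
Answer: -392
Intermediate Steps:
E(o) = -6 + 8*o (E(o) = -6 + 4*(o + o) = -6 + 4*(2*o) = -6 + 8*o)
(53 - 1*61)*(E(-6) + 103) = (53 - 1*61)*((-6 + 8*(-6)) + 103) = (53 - 61)*((-6 - 48) + 103) = -8*(-54 + 103) = -8*49 = -392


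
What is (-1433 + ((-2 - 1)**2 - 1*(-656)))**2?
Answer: 589824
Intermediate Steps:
(-1433 + ((-2 - 1)**2 - 1*(-656)))**2 = (-1433 + ((-3)**2 + 656))**2 = (-1433 + (9 + 656))**2 = (-1433 + 665)**2 = (-768)**2 = 589824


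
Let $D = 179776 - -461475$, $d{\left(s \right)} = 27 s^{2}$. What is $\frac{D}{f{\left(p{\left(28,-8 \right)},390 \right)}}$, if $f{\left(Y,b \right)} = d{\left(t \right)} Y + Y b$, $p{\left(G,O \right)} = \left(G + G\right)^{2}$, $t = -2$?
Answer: $\frac{641251}{1561728} \approx 0.4106$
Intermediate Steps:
$p{\left(G,O \right)} = 4 G^{2}$ ($p{\left(G,O \right)} = \left(2 G\right)^{2} = 4 G^{2}$)
$D = 641251$ ($D = 179776 + 461475 = 641251$)
$f{\left(Y,b \right)} = 108 Y + Y b$ ($f{\left(Y,b \right)} = 27 \left(-2\right)^{2} Y + Y b = 27 \cdot 4 Y + Y b = 108 Y + Y b$)
$\frac{D}{f{\left(p{\left(28,-8 \right)},390 \right)}} = \frac{641251}{4 \cdot 28^{2} \left(108 + 390\right)} = \frac{641251}{4 \cdot 784 \cdot 498} = \frac{641251}{3136 \cdot 498} = \frac{641251}{1561728}$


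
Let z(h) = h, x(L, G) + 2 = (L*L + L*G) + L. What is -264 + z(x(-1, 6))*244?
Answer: -2216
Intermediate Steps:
x(L, G) = -2 + L + L² + G*L (x(L, G) = -2 + ((L*L + L*G) + L) = -2 + ((L² + G*L) + L) = -2 + (L + L² + G*L) = -2 + L + L² + G*L)
-264 + z(x(-1, 6))*244 = -264 + (-2 - 1 + (-1)² + 6*(-1))*244 = -264 + (-2 - 1 + 1 - 6)*244 = -264 - 8*244 = -264 - 1952 = -2216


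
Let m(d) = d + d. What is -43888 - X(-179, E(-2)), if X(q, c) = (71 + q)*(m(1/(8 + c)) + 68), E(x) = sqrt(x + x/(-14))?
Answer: 8*(-4568*sqrt(91) + 255619*I)/(sqrt(91) - 56*I) ≈ -36518.0 - 4.4697*I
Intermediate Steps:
E(x) = sqrt(182)*sqrt(x)/14 (E(x) = sqrt(x + x*(-1/14)) = sqrt(x - x/14) = sqrt(13*x/14) = sqrt(182)*sqrt(x)/14)
m(d) = 2*d
X(q, c) = (68 + 2/(8 + c))*(71 + q) (X(q, c) = (71 + q)*(2/(8 + c) + 68) = (71 + q)*(68 + 2/(8 + c)) = (68 + 2/(8 + c))*(71 + q))
-43888 - X(-179, E(-2)) = -43888 - 2*(71 - 179 + 34*(8 + sqrt(182)*sqrt(-2)/14)*(71 - 179))/(8 + sqrt(182)*sqrt(-2)/14) = -43888 - 2*(71 - 179 + 34*(8 + sqrt(182)*(I*sqrt(2))/14)*(-108))/(8 + sqrt(182)*(I*sqrt(2))/14) = -43888 - 2*(71 - 179 + 34*(8 + I*sqrt(91)/7)*(-108))/(8 + I*sqrt(91)/7) = -43888 - 2*(71 - 179 + (-29376 - 3672*I*sqrt(91)/7))/(8 + I*sqrt(91)/7) = -43888 - 2*(-29484 - 3672*I*sqrt(91)/7)/(8 + I*sqrt(91)/7)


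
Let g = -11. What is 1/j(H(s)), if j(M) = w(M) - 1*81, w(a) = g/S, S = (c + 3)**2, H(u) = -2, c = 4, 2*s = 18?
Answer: -49/3980 ≈ -0.012312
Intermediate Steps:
s = 9 (s = (1/2)*18 = 9)
S = 49 (S = (4 + 3)**2 = 7**2 = 49)
w(a) = -11/49
j(M) = -3980/49 (j(M) = -11/49 - 1*81 = -11/49 - 81 = -3980/49)
1/j(H(s)) = 1/(-3980/49) = -49/3980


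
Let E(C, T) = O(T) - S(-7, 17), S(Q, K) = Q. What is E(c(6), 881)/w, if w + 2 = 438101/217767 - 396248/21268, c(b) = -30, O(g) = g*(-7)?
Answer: 203784616464/615965309 ≈ 330.84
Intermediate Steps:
O(g) = -7*g
E(C, T) = 7 - 7*T (E(C, T) = -7*T - 1*(-7) = -7*T + 7 = 7 - 7*T)
w = -21558785815/1157867139 (w = -2 + (438101/217767 - 396248/21268) = -2 + (438101*(1/217767) - 396248*1/21268) = -2 + (438101/217767 - 99062/5317) = -2 - 19243051537/1157867139 = -21558785815/1157867139 ≈ -18.619)
E(c(6), 881)/w = (7 - 7*881)/(-21558785815/1157867139) = (7 - 6167)*(-1157867139/21558785815) = -6160*(-1157867139/21558785815) = 203784616464/615965309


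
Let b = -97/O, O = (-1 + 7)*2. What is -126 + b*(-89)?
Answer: 7121/12 ≈ 593.42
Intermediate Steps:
O = 12 (O = 6*2 = 12)
b = -97/12 ≈ -8.0833
-126 + b*(-89) = -126 - 97/12*(-89) = -126 + 8633/12 = 7121/12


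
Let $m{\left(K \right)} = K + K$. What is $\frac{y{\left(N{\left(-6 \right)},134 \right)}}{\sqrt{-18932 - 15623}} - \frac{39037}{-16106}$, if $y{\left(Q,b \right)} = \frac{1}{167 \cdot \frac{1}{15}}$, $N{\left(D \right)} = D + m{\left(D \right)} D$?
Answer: $\frac{39037}{16106} - \frac{3 i \sqrt{34555}}{1154137} \approx 2.4238 - 0.00048319 i$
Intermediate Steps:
$m{\left(K \right)} = 2 K$
$N{\left(D \right)} = D + 2 D^{2}$ ($N{\left(D \right)} = D + 2 D D = D + 2 D^{2}$)
$y{\left(Q,b \right)} = \frac{15}{167}$ ($y{\left(Q,b \right)} = \frac{1}{167 \cdot \frac{1}{15}} = \frac{1}{\frac{167}{15}} = \frac{15}{167}$)
$\frac{y{\left(N{\left(-6 \right)},134 \right)}}{\sqrt{-18932 - 15623}} - \frac{39037}{-16106} = \frac{15}{167 \sqrt{-18932 - 15623}} - \frac{39037}{-16106} = \frac{15}{167 \sqrt{-34555}} - - \frac{39037}{16106} = \frac{15}{167 i \sqrt{34555}} + \frac{39037}{16106} = \frac{15 \left(- \frac{i \sqrt{34555}}{34555}\right)}{167} + \frac{39037}{16106} = - \frac{3 i \sqrt{34555}}{1154137} + \frac{39037}{16106} = \frac{39037}{16106} - \frac{3 i \sqrt{34555}}{1154137}$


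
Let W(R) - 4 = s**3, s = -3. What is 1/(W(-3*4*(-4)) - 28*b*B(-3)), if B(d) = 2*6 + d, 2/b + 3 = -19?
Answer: -11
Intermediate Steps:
b = -1/11 (b = 2/(-3 - 19) = 2/(-22) = 2*(-1/22) = -1/11 ≈ -0.090909)
B(d) = 12 + d
W(R) = -23 (W(R) = 4 + (-3)**3 = 4 - 27 = -23)
1/(W(-3*4*(-4)) - 28*b*B(-3)) = 1/(-23 - 28*(-1/11)*(12 - 3)) = 1/(-23 - (-28)*9/11) = 1/(-23 - 1*(-252/11)) = 1/(-23 + 252/11) = 1/(-1/11) = -11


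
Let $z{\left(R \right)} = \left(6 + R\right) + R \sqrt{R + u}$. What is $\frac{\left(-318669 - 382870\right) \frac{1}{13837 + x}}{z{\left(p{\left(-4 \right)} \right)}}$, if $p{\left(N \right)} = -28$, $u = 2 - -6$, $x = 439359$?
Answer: $\frac{7716929}{3662730072} - \frac{4910773 i \sqrt{5}}{915682518} \approx 0.0021069 - 0.011992 i$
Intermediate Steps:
$u = 8$ ($u = 2 + 6 = 8$)
$z{\left(R \right)} = 6 + R + R \sqrt{8 + R}$ ($z{\left(R \right)} = \left(6 + R\right) + R \sqrt{R + 8} = \left(6 + R\right) + R \sqrt{8 + R} = 6 + R + R \sqrt{8 + R}$)
$\frac{\left(-318669 - 382870\right) \frac{1}{13837 + x}}{z{\left(p{\left(-4 \right)} \right)}} = \frac{\left(-318669 - 382870\right) \frac{1}{13837 + 439359}}{6 - 28 - 28 \sqrt{8 - 28}} = \frac{\left(-701539\right) \frac{1}{453196}}{6 - 28 - 28 \sqrt{-20}} = \frac{\left(-701539\right) \frac{1}{453196}}{6 - 28 - 28 \cdot 2 i \sqrt{5}} = - \frac{701539}{453196 \left(6 - 28 - 56 i \sqrt{5}\right)} = - \frac{701539}{453196 \left(-22 - 56 i \sqrt{5}\right)}$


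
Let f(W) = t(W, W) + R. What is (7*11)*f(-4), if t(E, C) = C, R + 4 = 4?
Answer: -308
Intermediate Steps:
R = 0 (R = -4 + 4 = 0)
f(W) = W (f(W) = W + 0 = W)
(7*11)*f(-4) = (7*11)*(-4) = 77*(-4) = -308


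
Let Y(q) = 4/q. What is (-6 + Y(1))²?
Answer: 4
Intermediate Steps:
(-6 + Y(1))² = (-6 + 4/1)² = (-6 + 4*1)² = (-6 + 4)² = (-2)² = 4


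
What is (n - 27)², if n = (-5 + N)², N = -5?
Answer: 5329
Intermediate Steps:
n = 100 (n = (-5 - 5)² = (-10)² = 100)
(n - 27)² = (100 - 27)² = 73² = 5329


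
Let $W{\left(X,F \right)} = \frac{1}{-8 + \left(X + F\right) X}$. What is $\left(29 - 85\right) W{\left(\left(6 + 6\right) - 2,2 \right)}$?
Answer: $- \frac{1}{2} \approx -0.5$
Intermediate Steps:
$W{\left(X,F \right)} = \frac{1}{-8 + X \left(F + X\right)}$ ($W{\left(X,F \right)} = \frac{1}{-8 + \left(F + X\right) X} = \frac{1}{-8 + X \left(F + X\right)}$)
$\left(29 - 85\right) W{\left(\left(6 + 6\right) - 2,2 \right)} = \frac{29 - 85}{-8 + \left(\left(6 + 6\right) - 2\right)^{2} + 2 \left(\left(6 + 6\right) - 2\right)} = - \frac{56}{-8 + \left(12 - 2\right)^{2} + 2 \left(12 - 2\right)} = - \frac{56}{-8 + 10^{2} + 2 \cdot 10} = - \frac{56}{-8 + 100 + 20} = - \frac{56}{112} = \left(-56\right) \frac{1}{112} = - \frac{1}{2}$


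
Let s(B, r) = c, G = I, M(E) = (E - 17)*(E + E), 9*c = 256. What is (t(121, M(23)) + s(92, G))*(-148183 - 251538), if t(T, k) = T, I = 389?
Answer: -537624745/9 ≈ -5.9736e+7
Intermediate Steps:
c = 256/9 (c = (⅑)*256 = 256/9 ≈ 28.444)
M(E) = 2*E*(-17 + E) (M(E) = (-17 + E)*(2*E) = 2*E*(-17 + E))
G = 389
s(B, r) = 256/9
(t(121, M(23)) + s(92, G))*(-148183 - 251538) = (121 + 256/9)*(-148183 - 251538) = (1345/9)*(-399721) = -537624745/9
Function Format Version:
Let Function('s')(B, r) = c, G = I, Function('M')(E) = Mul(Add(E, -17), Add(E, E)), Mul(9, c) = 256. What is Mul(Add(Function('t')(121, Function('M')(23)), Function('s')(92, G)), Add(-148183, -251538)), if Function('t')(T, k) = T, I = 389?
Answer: Rational(-537624745, 9) ≈ -5.9736e+7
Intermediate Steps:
c = Rational(256, 9) (c = Mul(Rational(1, 9), 256) = Rational(256, 9) ≈ 28.444)
Function('M')(E) = Mul(2, E, Add(-17, E)) (Function('M')(E) = Mul(Add(-17, E), Mul(2, E)) = Mul(2, E, Add(-17, E)))
G = 389
Function('s')(B, r) = Rational(256, 9)
Mul(Add(Function('t')(121, Function('M')(23)), Function('s')(92, G)), Add(-148183, -251538)) = Mul(Add(121, Rational(256, 9)), Add(-148183, -251538)) = Mul(Rational(1345, 9), -399721) = Rational(-537624745, 9)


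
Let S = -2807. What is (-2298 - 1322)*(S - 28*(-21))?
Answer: 8032780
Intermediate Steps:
(-2298 - 1322)*(S - 28*(-21)) = (-2298 - 1322)*(-2807 - 28*(-21)) = -3620*(-2807 + 588) = -3620*(-2219) = 8032780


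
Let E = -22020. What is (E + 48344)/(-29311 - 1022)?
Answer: -26324/30333 ≈ -0.86783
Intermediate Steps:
(E + 48344)/(-29311 - 1022) = (-22020 + 48344)/(-29311 - 1022) = 26324/(-30333) = 26324*(-1/30333) = -26324/30333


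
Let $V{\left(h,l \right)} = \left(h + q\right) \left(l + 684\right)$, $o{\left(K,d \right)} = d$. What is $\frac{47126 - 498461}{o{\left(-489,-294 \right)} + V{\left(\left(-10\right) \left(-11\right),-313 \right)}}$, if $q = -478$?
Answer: $\frac{451335}{136822} \approx 3.2987$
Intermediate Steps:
$V{\left(h,l \right)} = \left(-478 + h\right) \left(684 + l\right)$ ($V{\left(h,l \right)} = \left(h - 478\right) \left(l + 684\right) = \left(-478 + h\right) \left(684 + l\right)$)
$\frac{47126 - 498461}{o{\left(-489,-294 \right)} + V{\left(\left(-10\right) \left(-11\right),-313 \right)}} = \frac{47126 - 498461}{-294 + \left(-326952 - -149614 + 684 \left(\left(-10\right) \left(-11\right)\right) + \left(-10\right) \left(-11\right) \left(-313\right)\right)} = - \frac{451335}{-294 + \left(-326952 + 149614 + 684 \cdot 110 + 110 \left(-313\right)\right)} = - \frac{451335}{-294 + \left(-326952 + 149614 + 75240 - 34430\right)} = - \frac{451335}{-294 - 136528} = - \frac{451335}{-136822} = \left(-451335\right) \left(- \frac{1}{136822}\right) = \frac{451335}{136822}$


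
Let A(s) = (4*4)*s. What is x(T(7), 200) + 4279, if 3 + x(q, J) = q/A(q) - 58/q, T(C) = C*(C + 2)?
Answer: 4309343/1008 ≈ 4275.1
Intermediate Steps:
T(C) = C*(2 + C)
A(s) = 16*s
x(q, J) = -47/16 - 58/q (x(q, J) = -3 + (q/((16*q)) - 58/q) = -3 + (q*(1/(16*q)) - 58/q) = -3 + (1/16 - 58/q) = -47/16 - 58/q)
x(T(7), 200) + 4279 = (-47/16 - 58*1/(7*(2 + 7))) + 4279 = (-47/16 - 58/(7*9)) + 4279 = (-47/16 - 58/63) + 4279 = -3889/1008 + 4279 = 4309343/1008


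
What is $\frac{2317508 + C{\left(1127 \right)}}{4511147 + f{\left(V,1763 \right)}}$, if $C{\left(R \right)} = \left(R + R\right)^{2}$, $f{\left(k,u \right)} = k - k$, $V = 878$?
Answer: $\frac{7398024}{4511147} \approx 1.6399$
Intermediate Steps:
$f{\left(k,u \right)} = 0$
$C{\left(R \right)} = 4 R^{2}$ ($C{\left(R \right)} = \left(2 R\right)^{2} = 4 R^{2}$)
$\frac{2317508 + C{\left(1127 \right)}}{4511147 + f{\left(V,1763 \right)}} = \frac{2317508 + 4 \cdot 1127^{2}}{4511147 + 0} = \frac{2317508 + 4 \cdot 1270129}{4511147} = \left(2317508 + 5080516\right) \frac{1}{4511147} = 7398024 \cdot \frac{1}{4511147} = \frac{7398024}{4511147}$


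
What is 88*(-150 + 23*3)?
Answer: -7128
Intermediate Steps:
88*(-150 + 23*3) = 88*(-150 + 69) = 88*(-81) = -7128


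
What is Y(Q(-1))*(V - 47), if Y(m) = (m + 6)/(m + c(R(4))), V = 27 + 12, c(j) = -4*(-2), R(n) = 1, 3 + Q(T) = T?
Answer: -4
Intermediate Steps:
Q(T) = -3 + T
c(j) = 8
V = 39
Y(m) = (6 + m)/(8 + m) (Y(m) = (m + 6)/(m + 8) = (6 + m)/(8 + m))
Y(Q(-1))*(V - 47) = ((6 + (-3 - 1))/(8 + (-3 - 1)))*(39 - 47) = ((6 - 4)/(8 - 4))*(-8) = (2/4)*(-8) = ((¼)*2)*(-8) = (½)*(-8) = -4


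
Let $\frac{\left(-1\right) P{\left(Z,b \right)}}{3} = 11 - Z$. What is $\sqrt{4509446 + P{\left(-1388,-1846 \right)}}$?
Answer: $\sqrt{4505249} \approx 2122.6$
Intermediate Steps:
$P{\left(Z,b \right)} = -33 + 3 Z$ ($P{\left(Z,b \right)} = - 3 \left(11 - Z\right) = -33 + 3 Z$)
$\sqrt{4509446 + P{\left(-1388,-1846 \right)}} = \sqrt{4509446 + \left(-33 + 3 \left(-1388\right)\right)} = \sqrt{4509446 - 4197} = \sqrt{4505249}$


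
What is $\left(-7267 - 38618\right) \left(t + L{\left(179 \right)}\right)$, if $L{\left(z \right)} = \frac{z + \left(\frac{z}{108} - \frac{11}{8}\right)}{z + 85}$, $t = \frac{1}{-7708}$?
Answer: $- \frac{1141141886605}{36628416} \approx -31155.0$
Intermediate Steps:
$t = - \frac{1}{7708} \approx -0.00012974$
$L{\left(z \right)} = \frac{- \frac{11}{8} + \frac{109 z}{108}}{85 + z}$ ($L{\left(z \right)} = \frac{z + \left(z \frac{1}{108} - \frac{11}{8}\right)}{85 + z} = \frac{z + \left(\frac{z}{108} - \frac{11}{8}\right)}{85 + z} = \frac{z + \left(- \frac{11}{8} + \frac{z}{108}\right)}{85 + z} = \frac{- \frac{11}{8} + \frac{109 z}{108}}{85 + z}$)
$\left(-7267 - 38618\right) \left(t + L{\left(179 \right)}\right) = \left(-7267 - 38618\right) \left(- \frac{1}{7708} + \frac{-297 + 218 \cdot 179}{216 \left(85 + 179\right)}\right) = - 45885 \left(- \frac{1}{7708} + \frac{-297 + 39022}{216 \cdot 264}\right) = - 45885 \left(- \frac{1}{7708} + \frac{1}{216} \cdot \frac{1}{264} \cdot 38725\right) = - 45885 \left(- \frac{1}{7708} + \frac{38725}{57024}\right) = \left(-45885\right) \frac{74608819}{109885248} = - \frac{1141141886605}{36628416}$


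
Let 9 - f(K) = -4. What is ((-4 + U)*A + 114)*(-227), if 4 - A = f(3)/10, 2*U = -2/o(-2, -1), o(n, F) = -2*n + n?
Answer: -462399/20 ≈ -23120.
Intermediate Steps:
o(n, F) = -n
f(K) = 13 (f(K) = 9 - 1*(-4) = 9 + 4 = 13)
U = -½ (U = (-2/((-1*(-2))))/2 = (-2/2)/2 = (-2*½)/2 = (½)*(-1) = -½ ≈ -0.50000)
A = 27/10 (A = 4 - 13/10 = 27/10 ≈ 2.7000)
((-4 + U)*A + 114)*(-227) = ((-4 - ½)*(27/10) + 114)*(-227) = (-9/2*27/10 + 114)*(-227) = (-243/20 + 114)*(-227) = (2037/20)*(-227) = -462399/20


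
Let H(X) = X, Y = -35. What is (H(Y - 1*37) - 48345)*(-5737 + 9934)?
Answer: -203206149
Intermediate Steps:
(H(Y - 1*37) - 48345)*(-5737 + 9934) = ((-35 - 1*37) - 48345)*(-5737 + 9934) = ((-35 - 37) - 48345)*4197 = (-72 - 48345)*4197 = -48417*4197 = -203206149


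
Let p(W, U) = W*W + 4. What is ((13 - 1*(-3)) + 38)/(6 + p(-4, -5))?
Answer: 27/13 ≈ 2.0769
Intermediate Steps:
p(W, U) = 4 + W² (p(W, U) = W² + 4 = 4 + W²)
((13 - 1*(-3)) + 38)/(6 + p(-4, -5)) = ((13 - 1*(-3)) + 38)/(6 + (4 + (-4)²)) = ((13 + 3) + 38)/(6 + (4 + 16)) = (16 + 38)/(6 + 20) = 54/26 = (1/26)*54 = 27/13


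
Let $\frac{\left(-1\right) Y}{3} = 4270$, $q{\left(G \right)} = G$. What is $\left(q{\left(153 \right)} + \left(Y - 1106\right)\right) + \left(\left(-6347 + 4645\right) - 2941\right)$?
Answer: $-18406$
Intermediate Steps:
$Y = -12810$ ($Y = \left(-3\right) 4270 = -12810$)
$\left(q{\left(153 \right)} + \left(Y - 1106\right)\right) + \left(\left(-6347 + 4645\right) - 2941\right) = \left(153 - 13916\right) + \left(\left(-6347 + 4645\right) - 2941\right) = \left(153 - 13916\right) - 4643 = -13763 - 4643 = -18406$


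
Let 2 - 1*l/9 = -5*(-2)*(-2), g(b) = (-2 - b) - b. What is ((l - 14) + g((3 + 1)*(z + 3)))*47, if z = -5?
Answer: 9306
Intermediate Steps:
g(b) = -2 - 2*b
l = 198 (l = 18 - 9*(-5*(-2))*(-2) = 18 - 90*(-2) = 18 - 9*(-20) = 18 + 180 = 198)
((l - 14) + g((3 + 1)*(z + 3)))*47 = ((198 - 14) + (-2 - 2*(3 + 1)*(-5 + 3)))*47 = (184 + (-2 - 8*(-2)))*47 = (184 + (-2 - 2*(-8)))*47 = (184 + (-2 + 16))*47 = (184 + 14)*47 = 198*47 = 9306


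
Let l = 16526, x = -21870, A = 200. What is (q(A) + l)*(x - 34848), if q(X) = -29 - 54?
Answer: -932614074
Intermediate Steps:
q(X) = -83
(q(A) + l)*(x - 34848) = (-83 + 16526)*(-21870 - 34848) = 16443*(-56718) = -932614074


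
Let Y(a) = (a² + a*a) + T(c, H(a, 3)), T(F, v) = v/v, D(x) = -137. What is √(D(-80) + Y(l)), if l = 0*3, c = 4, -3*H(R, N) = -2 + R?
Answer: 2*I*√34 ≈ 11.662*I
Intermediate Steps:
H(R, N) = ⅔ - R/3 (H(R, N) = -(-2 + R)/3 = ⅔ - R/3)
l = 0
T(F, v) = 1
Y(a) = 1 + 2*a² (Y(a) = (a² + a*a) + 1 = (a² + a²) + 1 = 2*a² + 1 = 1 + 2*a²)
√(D(-80) + Y(l)) = √(-137 + (1 + 2*0²)) = √(-137 + (1 + 2*0)) = √(-137 + (1 + 0)) = √(-137 + 1) = √(-136) = 2*I*√34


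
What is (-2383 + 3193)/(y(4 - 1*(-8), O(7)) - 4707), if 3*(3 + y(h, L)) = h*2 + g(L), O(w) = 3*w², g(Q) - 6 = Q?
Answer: -810/4651 ≈ -0.17416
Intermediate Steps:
g(Q) = 6 + Q
y(h, L) = -1 + L/3 + 2*h/3 (y(h, L) = -3 + (h*2 + (6 + L))/3 = -3 + (2*h + (6 + L))/3 = -3 + (6 + L + 2*h)/3 = -3 + (2 + L/3 + 2*h/3) = -1 + L/3 + 2*h/3)
(-2383 + 3193)/(y(4 - 1*(-8), O(7)) - 4707) = (-2383 + 3193)/((-1 + (3*7²)/3 + 2*(4 - 1*(-8))/3) - 4707) = 810/((-1 + (3*49)/3 + 2*(4 + 8)/3) - 4707) = 810/((-1 + (⅓)*147 + (⅔)*12) - 4707) = 810/((-1 + 49 + 8) - 4707) = 810/(56 - 4707) = 810/(-4651) = 810*(-1/4651) = -810/4651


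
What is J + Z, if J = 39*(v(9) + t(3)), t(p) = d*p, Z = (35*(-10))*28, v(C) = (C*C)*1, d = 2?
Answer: -6407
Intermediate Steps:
v(C) = C² (v(C) = C²*1 = C²)
Z = -9800 (Z = -350*28 = -9800)
t(p) = 2*p
J = 3393 (J = 39*(9² + 2*3) = 39*(81 + 6) = 39*87 = 3393)
J + Z = 3393 - 9800 = -6407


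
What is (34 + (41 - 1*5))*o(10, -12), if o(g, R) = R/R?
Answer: 70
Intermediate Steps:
o(g, R) = 1
(34 + (41 - 1*5))*o(10, -12) = (34 + (41 - 1*5))*1 = (34 + (41 - 5))*1 = (34 + 36)*1 = 70*1 = 70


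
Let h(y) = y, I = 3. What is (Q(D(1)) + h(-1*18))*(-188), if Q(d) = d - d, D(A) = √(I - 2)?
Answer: 3384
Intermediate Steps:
D(A) = 1 (D(A) = √(3 - 2) = √1 = 1)
Q(d) = 0
(Q(D(1)) + h(-1*18))*(-188) = (0 - 1*18)*(-188) = (0 - 18)*(-188) = -18*(-188) = 3384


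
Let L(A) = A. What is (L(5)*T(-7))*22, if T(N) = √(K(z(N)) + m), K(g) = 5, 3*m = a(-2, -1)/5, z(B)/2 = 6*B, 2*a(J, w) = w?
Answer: 11*√4470/3 ≈ 245.15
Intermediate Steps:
a(J, w) = w/2
z(B) = 12*B (z(B) = 2*(6*B) = 12*B)
m = -1/30 (m = (((½)*(-1))/5)/3 = (-½*⅕)/3 = (⅓)*(-⅒) = -1/30 ≈ -0.033333)
T(N) = √4470/30 (T(N) = √(5 - 1/30) = √(149/30) = √4470/30)
(L(5)*T(-7))*22 = (5*(√4470/30))*22 = (√4470/6)*22 = 11*√4470/3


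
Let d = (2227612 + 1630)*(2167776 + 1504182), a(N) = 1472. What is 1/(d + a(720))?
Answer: 1/8185682997308 ≈ 1.2216e-13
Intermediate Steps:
d = 8185682995836 (d = 2229242*3671958 = 8185682995836)
1/(d + a(720)) = 1/(8185682995836 + 1472) = 1/8185682997308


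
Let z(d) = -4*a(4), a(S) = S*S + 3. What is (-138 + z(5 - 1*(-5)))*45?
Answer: -9630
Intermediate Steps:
a(S) = 3 + S² (a(S) = S² + 3 = 3 + S²)
z(d) = -76 (z(d) = -4*(3 + 4²) = -4*(3 + 16) = -4*19 = -76)
(-138 + z(5 - 1*(-5)))*45 = (-138 - 76)*45 = -214*45 = -9630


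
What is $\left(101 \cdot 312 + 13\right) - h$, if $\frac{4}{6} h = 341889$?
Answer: $- \frac{962617}{2} \approx -4.8131 \cdot 10^{5}$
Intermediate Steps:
$h = \frac{1025667}{2}$ ($h = \frac{3}{2} \cdot 341889 = \frac{1025667}{2} \approx 5.1283 \cdot 10^{5}$)
$\left(101 \cdot 312 + 13\right) - h = \left(101 \cdot 312 + 13\right) - \frac{1025667}{2} = \left(31512 + 13\right) - \frac{1025667}{2} = 31525 - \frac{1025667}{2} = - \frac{962617}{2}$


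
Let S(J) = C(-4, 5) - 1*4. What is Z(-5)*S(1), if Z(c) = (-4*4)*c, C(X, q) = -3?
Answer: -560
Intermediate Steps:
Z(c) = -16*c
S(J) = -7 (S(J) = -3 - 1*4 = -3 - 4 = -7)
Z(-5)*S(1) = -16*(-5)*(-7) = 80*(-7) = -560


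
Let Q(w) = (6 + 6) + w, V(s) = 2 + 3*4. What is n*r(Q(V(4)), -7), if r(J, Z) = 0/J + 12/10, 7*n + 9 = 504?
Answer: 594/7 ≈ 84.857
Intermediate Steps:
n = 495/7 (n = -9/7 + (⅐)*504 = -9/7 + 72 = 495/7 ≈ 70.714)
V(s) = 14 (V(s) = 2 + 12 = 14)
Q(w) = 12 + w
r(J, Z) = 6/5 (r(J, Z) = 0 + 12*(⅒) = 0 + 6/5 = 6/5)
n*r(Q(V(4)), -7) = (495/7)*(6/5) = 594/7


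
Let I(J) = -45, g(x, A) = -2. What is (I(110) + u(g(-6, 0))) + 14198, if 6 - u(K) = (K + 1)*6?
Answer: 14165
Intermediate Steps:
u(K) = -6*K (u(K) = 6 - (K + 1)*6 = 6 - (1 + K)*6 = 6 - (6 + 6*K) = 6 + (-6 - 6*K) = -6*K)
(I(110) + u(g(-6, 0))) + 14198 = (-45 - 6*(-2)) + 14198 = (-45 + 12) + 14198 = -33 + 14198 = 14165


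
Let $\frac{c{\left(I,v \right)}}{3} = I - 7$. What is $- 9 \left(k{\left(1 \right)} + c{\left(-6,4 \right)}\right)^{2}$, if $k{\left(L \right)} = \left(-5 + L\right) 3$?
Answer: $-23409$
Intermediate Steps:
$k{\left(L \right)} = -15 + 3 L$
$c{\left(I,v \right)} = -21 + 3 I$ ($c{\left(I,v \right)} = 3 \left(I - 7\right) = 3 \left(-7 + I\right) = -21 + 3 I$)
$- 9 \left(k{\left(1 \right)} + c{\left(-6,4 \right)}\right)^{2} = - 9 \left(\left(-15 + 3 \cdot 1\right) + \left(-21 + 3 \left(-6\right)\right)\right)^{2} = - 9 \left(\left(-15 + 3\right) - 39\right)^{2} = - 9 \left(-12 - 39\right)^{2} = - 9 \left(-51\right)^{2} = \left(-9\right) 2601 = -23409$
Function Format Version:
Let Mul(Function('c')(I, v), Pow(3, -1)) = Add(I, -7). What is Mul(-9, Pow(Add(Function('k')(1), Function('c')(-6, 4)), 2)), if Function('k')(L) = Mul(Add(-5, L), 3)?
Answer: -23409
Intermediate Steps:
Function('k')(L) = Add(-15, Mul(3, L))
Function('c')(I, v) = Add(-21, Mul(3, I)) (Function('c')(I, v) = Mul(3, Add(I, -7)) = Mul(3, Add(-7, I)) = Add(-21, Mul(3, I)))
Mul(-9, Pow(Add(Function('k')(1), Function('c')(-6, 4)), 2)) = Mul(-9, Pow(Add(Add(-15, Mul(3, 1)), Add(-21, Mul(3, -6))), 2)) = Mul(-9, Pow(Add(Add(-15, 3), Add(-21, -18)), 2)) = Mul(-9, Pow(Add(-12, -39), 2)) = Mul(-9, Pow(-51, 2)) = Mul(-9, 2601) = -23409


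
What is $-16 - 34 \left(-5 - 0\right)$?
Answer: $154$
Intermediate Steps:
$-16 - 34 \left(-5 - 0\right) = -16 - 34 \left(-5 + 0\right) = -16 - -170 = -16 + 170 = 154$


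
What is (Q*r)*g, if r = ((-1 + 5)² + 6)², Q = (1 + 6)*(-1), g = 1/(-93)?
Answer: 3388/93 ≈ 36.430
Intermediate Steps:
g = -1/93 ≈ -0.010753
Q = -7 (Q = 7*(-1) = -7)
r = 484 (r = (4² + 6)² = (16 + 6)² = 22² = 484)
(Q*r)*g = -7*484*(-1/93) = -3388*(-1/93) = 3388/93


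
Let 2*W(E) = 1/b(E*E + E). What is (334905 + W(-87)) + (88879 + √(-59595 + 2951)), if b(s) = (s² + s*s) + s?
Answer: 94900604007841/223936260 + 238*I ≈ 4.2378e+5 + 238.0*I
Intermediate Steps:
b(s) = s + 2*s² (b(s) = (s² + s²) + s = 2*s² + s = s + 2*s²)
W(E) = 1/(2*(E + E²)*(1 + 2*E + 2*E²)) (W(E) = 1/(2*(((E*E + E)*(1 + 2*(E*E + E))))) = 1/(2*(((E² + E)*(1 + 2*(E² + E))))) = 1/(2*(((E + E²)*(1 + 2*(E + E²))))) = 1/(2*(((E + E²)*(1 + (2*E + 2*E²))))) = 1/(2*(((E + E²)*(1 + 2*E + 2*E²)))) = (1/((E + E²)*(1 + 2*E + 2*E²)))/2 = 1/(2*(E + E²)*(1 + 2*E + 2*E²)))
(334905 + W(-87)) + (88879 + √(-59595 + 2951)) = (334905 + (½)/(-87*(1 - 87)*(1 + 2*(-87)*(1 - 87)))) + (88879 + √(-59595 + 2951)) = (334905 + (½)*(-1/87)/(-86*(1 + 2*(-87)*(-86)))) + (88879 + √(-56644)) = (334905 + (½)*(-1/87)*(-1/86)/(1 + 14964)) + (88879 + 238*I) = (334905 + (½)*(-1/87)*(-1/86)/14965) + (88879 + 238*I) = (334905 + (½)*(-1/87)*(-1/86)*(1/14965)) + (88879 + 238*I) = (334905 + 1/223936260) + (88879 + 238*I) = 74997373155301/223936260 + (88879 + 238*I) = 94900604007841/223936260 + 238*I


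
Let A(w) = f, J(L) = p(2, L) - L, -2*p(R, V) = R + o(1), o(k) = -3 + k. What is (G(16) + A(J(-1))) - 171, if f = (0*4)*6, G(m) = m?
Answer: -155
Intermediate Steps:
p(R, V) = 1 - R/2 (p(R, V) = -(R + (-3 + 1))/2 = -(R - 2)/2 = -(-2 + R)/2 = 1 - R/2)
J(L) = -L (J(L) = (1 - ½*2) - L = (1 - 1) - L = 0 - L = -L)
f = 0 (f = 0*6 = 0)
A(w) = 0
(G(16) + A(J(-1))) - 171 = (16 + 0) - 171 = 16 - 171 = -155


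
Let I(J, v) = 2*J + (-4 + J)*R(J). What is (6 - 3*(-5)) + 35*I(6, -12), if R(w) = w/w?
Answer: 511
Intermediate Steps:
R(w) = 1
I(J, v) = -4 + 3*J (I(J, v) = 2*J + (-4 + J)*1 = 2*J + (-4 + J) = -4 + 3*J)
(6 - 3*(-5)) + 35*I(6, -12) = (6 - 3*(-5)) + 35*(-4 + 3*6) = (6 + 15) + 35*(-4 + 18) = 21 + 35*14 = 21 + 490 = 511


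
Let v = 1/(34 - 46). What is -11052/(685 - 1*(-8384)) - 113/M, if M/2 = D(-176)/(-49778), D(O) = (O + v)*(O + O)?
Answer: 24821154837/562108712 ≈ 44.157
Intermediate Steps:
v = -1/12 (v = 1/(-12) = -1/12 ≈ -0.083333)
D(O) = 2*O*(-1/12 + O) (D(O) = (O - 1/12)*(O + O) = (-1/12 + O)*(2*O) = 2*O*(-1/12 + O))
M = -185944/74667 (M = 2*(((⅙)*(-176)*(-1 + 12*(-176)))/(-49778)) = 2*(((⅙)*(-176)*(-1 - 2112))*(-1/49778)) = 2*(((⅙)*(-176)*(-2113))*(-1/49778)) = 2*((185944/3)*(-1/49778)) = 2*(-92972/74667) = -185944/74667 ≈ -2.4903)
-11052/(685 - 1*(-8384)) - 113/M = -11052/(685 - 1*(-8384)) - 113/(-185944/74667) = -11052/(685 + 8384) - 113*(-74667/185944) = -11052/9069 + 8437371/185944 = -11052*1/9069 + 8437371/185944 = -3684/3023 + 8437371/185944 = 24821154837/562108712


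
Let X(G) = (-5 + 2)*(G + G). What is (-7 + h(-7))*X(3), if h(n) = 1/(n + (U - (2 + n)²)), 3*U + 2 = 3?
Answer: 12024/95 ≈ 126.57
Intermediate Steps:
U = ⅓ (U = -⅔ + (⅓)*3 = -⅔ + 1 = ⅓ ≈ 0.33333)
X(G) = -6*G
h(n) = 1/(⅓ + n - (2 + n)²) (h(n) = 1/(n + (⅓ - (2 + n)²)) = 1/(⅓ + n - (2 + n)²))
(-7 + h(-7))*X(3) = (-7 + 3/(1 - 3*(2 - 7)² + 3*(-7)))*(-6*3) = (-7 + 3/(1 - 3*(-5)² - 21))*(-18) = (-7 + 3/(1 - 3*25 - 21))*(-18) = (-7 + 3/(1 - 75 - 21))*(-18) = (-7 + 3/(-95))*(-18) = (-7 + 3*(-1/95))*(-18) = (-7 - 3/95)*(-18) = -668/95*(-18) = 12024/95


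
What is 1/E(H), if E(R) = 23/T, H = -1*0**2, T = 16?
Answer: 16/23 ≈ 0.69565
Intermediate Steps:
H = 0 (H = -1*0 = 0)
E(R) = 23/16
1/E(H) = 1/(23/16) = 16/23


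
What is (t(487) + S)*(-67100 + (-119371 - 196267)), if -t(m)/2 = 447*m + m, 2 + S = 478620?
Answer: -16176804308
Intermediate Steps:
S = 478618 (S = -2 + 478620 = 478618)
t(m) = -896*m (t(m) = -2*(447*m + m) = -896*m)
(t(487) + S)*(-67100 + (-119371 - 196267)) = (-896*487 + 478618)*(-67100 + (-119371 - 196267)) = (-436352 + 478618)*(-67100 - 315638) = 42266*(-382738) = -16176804308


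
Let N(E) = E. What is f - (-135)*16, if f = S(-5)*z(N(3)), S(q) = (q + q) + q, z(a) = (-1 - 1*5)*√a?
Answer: 2160 + 90*√3 ≈ 2315.9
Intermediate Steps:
z(a) = -6*√a (z(a) = (-1 - 5)*√a = -6*√a)
S(q) = 3*q (S(q) = 2*q + q = 3*q)
f = 90*√3 (f = (3*(-5))*(-6*√3) = -(-90)*√3 = 90*√3 ≈ 155.88)
f - (-135)*16 = 90*√3 - (-135)*16 = 90*√3 - 45*(-48) = 90*√3 + 2160 = 2160 + 90*√3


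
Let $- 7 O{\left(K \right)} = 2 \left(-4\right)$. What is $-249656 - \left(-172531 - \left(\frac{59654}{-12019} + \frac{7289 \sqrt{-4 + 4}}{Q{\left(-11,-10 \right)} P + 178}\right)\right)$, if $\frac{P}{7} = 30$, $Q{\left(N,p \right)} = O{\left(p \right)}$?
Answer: $- \frac{132432147}{1717} \approx -77130.0$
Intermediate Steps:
$O{\left(K \right)} = \frac{8}{7}$ ($O{\left(K \right)} = - \frac{2 \left(-4\right)}{7} = \left(- \frac{1}{7}\right) \left(-8\right) = \frac{8}{7}$)
$Q{\left(N,p \right)} = \frac{8}{7}$
$P = 210$ ($P = 7 \cdot 30 = 210$)
$-249656 - \left(-172531 - \left(\frac{59654}{-12019} + \frac{7289 \sqrt{-4 + 4}}{Q{\left(-11,-10 \right)} P + 178}\right)\right) = -249656 - \left(-172531 - \left(\frac{59654}{-12019} + \frac{7289 \sqrt{-4 + 4}}{\frac{8}{7} \cdot 210 + 178}\right)\right) = -249656 - \left(-172531 - \left(59654 \left(- \frac{1}{12019}\right) + \frac{7289 \sqrt{0}}{240 + 178}\right)\right) = -249656 - \left(-172531 - \left(- \frac{8522}{1717} + \frac{7289 \cdot 0}{418}\right)\right) = -249656 - \left(-172531 - \left(- \frac{8522}{1717} + 0 \cdot \frac{1}{418}\right)\right) = -249656 - \left(-172531 - \left(- \frac{8522}{1717} + 0\right)\right) = -249656 - \left(-172531 - - \frac{8522}{1717}\right) = -249656 - \left(-172531 + \frac{8522}{1717}\right) = -249656 - - \frac{296227205}{1717} = -249656 + \frac{296227205}{1717} = - \frac{132432147}{1717}$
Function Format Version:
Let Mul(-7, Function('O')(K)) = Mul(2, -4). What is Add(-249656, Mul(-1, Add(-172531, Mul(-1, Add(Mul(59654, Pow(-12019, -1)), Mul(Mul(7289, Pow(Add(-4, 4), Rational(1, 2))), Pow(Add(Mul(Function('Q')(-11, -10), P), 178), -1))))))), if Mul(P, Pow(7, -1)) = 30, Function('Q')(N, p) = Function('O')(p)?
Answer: Rational(-132432147, 1717) ≈ -77130.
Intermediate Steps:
Function('O')(K) = Rational(8, 7) (Function('O')(K) = Mul(Rational(-1, 7), Mul(2, -4)) = Mul(Rational(-1, 7), -8) = Rational(8, 7))
Function('Q')(N, p) = Rational(8, 7)
P = 210 (P = Mul(7, 30) = 210)
Add(-249656, Mul(-1, Add(-172531, Mul(-1, Add(Mul(59654, Pow(-12019, -1)), Mul(Mul(7289, Pow(Add(-4, 4), Rational(1, 2))), Pow(Add(Mul(Function('Q')(-11, -10), P), 178), -1))))))) = Add(-249656, Mul(-1, Add(-172531, Mul(-1, Add(Mul(59654, Pow(-12019, -1)), Mul(Mul(7289, Pow(Add(-4, 4), Rational(1, 2))), Pow(Add(Mul(Rational(8, 7), 210), 178), -1))))))) = Add(-249656, Mul(-1, Add(-172531, Mul(-1, Add(Mul(59654, Rational(-1, 12019)), Mul(Mul(7289, Pow(0, Rational(1, 2))), Pow(Add(240, 178), -1))))))) = Add(-249656, Mul(-1, Add(-172531, Mul(-1, Add(Rational(-8522, 1717), Mul(Mul(7289, 0), Pow(418, -1))))))) = Add(-249656, Mul(-1, Add(-172531, Mul(-1, Add(Rational(-8522, 1717), Mul(0, Rational(1, 418))))))) = Add(-249656, Mul(-1, Add(-172531, Mul(-1, Add(Rational(-8522, 1717), 0))))) = Add(-249656, Mul(-1, Add(-172531, Mul(-1, Rational(-8522, 1717))))) = Add(-249656, Mul(-1, Add(-172531, Rational(8522, 1717)))) = Add(-249656, Mul(-1, Rational(-296227205, 1717))) = Add(-249656, Rational(296227205, 1717)) = Rational(-132432147, 1717)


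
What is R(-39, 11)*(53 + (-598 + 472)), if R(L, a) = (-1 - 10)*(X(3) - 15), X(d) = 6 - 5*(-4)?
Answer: 8833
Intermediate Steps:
X(d) = 26 (X(d) = 6 - 1*(-20) = 6 + 20 = 26)
R(L, a) = -121 (R(L, a) = (-1 - 10)*(26 - 15) = -11*11 = -121)
R(-39, 11)*(53 + (-598 + 472)) = -121*(53 + (-598 + 472)) = -121*(53 - 126) = -121*(-73) = 8833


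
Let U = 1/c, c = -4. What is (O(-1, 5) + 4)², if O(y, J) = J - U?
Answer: 1369/16 ≈ 85.563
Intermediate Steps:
U = -¼ (U = 1/(-4) = -¼ ≈ -0.25000)
O(y, J) = ¼ + J (O(y, J) = J - 1*(-¼) = J + ¼ = ¼ + J)
(O(-1, 5) + 4)² = ((¼ + 5) + 4)² = (21/4 + 4)² = (37/4)² = 1369/16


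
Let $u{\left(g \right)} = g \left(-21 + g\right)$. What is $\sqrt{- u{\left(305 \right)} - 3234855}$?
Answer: $5 i \sqrt{132859} \approx 1822.5 i$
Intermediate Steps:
$\sqrt{- u{\left(305 \right)} - 3234855} = \sqrt{- 305 \left(-21 + 305\right) - 3234855} = \sqrt{- 305 \cdot 284 - 3234855} = \sqrt{\left(-1\right) 86620 - 3234855} = \sqrt{-86620 - 3234855} = \sqrt{-3321475} = 5 i \sqrt{132859}$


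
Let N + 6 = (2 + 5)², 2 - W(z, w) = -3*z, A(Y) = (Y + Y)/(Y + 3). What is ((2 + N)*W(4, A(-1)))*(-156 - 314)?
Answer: -296100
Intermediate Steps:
A(Y) = 2*Y/(3 + Y) (A(Y) = (2*Y)/(3 + Y) = 2*Y/(3 + Y))
W(z, w) = 2 + 3*z (W(z, w) = 2 - (-3)*z = 2 + 3*z)
N = 43 (N = -6 + (2 + 5)² = -6 + 7² = -6 + 49 = 43)
((2 + N)*W(4, A(-1)))*(-156 - 314) = ((2 + 43)*(2 + 3*4))*(-156 - 314) = (45*(2 + 12))*(-470) = (45*14)*(-470) = 630*(-470) = -296100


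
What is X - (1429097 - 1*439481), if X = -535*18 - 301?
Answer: -999547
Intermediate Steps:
X = -9931 (X = -9630 - 301 = -9931)
X - (1429097 - 1*439481) = -9931 - (1429097 - 1*439481) = -9931 - (1429097 - 439481) = -9931 - 1*989616 = -9931 - 989616 = -999547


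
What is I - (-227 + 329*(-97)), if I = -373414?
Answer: -341274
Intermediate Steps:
I - (-227 + 329*(-97)) = -373414 - (-227 + 329*(-97)) = -373414 - (-227 - 31913) = -373414 - 1*(-32140) = -373414 + 32140 = -341274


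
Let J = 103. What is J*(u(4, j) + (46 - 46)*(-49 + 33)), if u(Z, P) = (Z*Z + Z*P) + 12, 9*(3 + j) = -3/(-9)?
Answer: 44908/27 ≈ 1663.3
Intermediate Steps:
j = -80/27 (j = -3 + (-3/(-9))/9 = -3 + (-3*(-1/9))/9 = -3 + (1/9)*(1/3) = -3 + 1/27 = -80/27 ≈ -2.9630)
u(Z, P) = 12 + Z**2 + P*Z (u(Z, P) = (Z**2 + P*Z) + 12 = 12 + Z**2 + P*Z)
J*(u(4, j) + (46 - 46)*(-49 + 33)) = 103*((12 + 4**2 - 80/27*4) + (46 - 46)*(-49 + 33)) = 103*((12 + 16 - 320/27) + 0*(-16)) = 103*(436/27 + 0) = 103*(436/27) = 44908/27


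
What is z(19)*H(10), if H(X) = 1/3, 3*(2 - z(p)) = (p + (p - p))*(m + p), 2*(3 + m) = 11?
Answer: -805/18 ≈ -44.722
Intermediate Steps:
m = 5/2 (m = -3 + (½)*11 = -3 + 11/2 = 5/2 ≈ 2.5000)
z(p) = 2 - p*(5/2 + p)/3 (z(p) = 2 - (p + (p - p))*(5/2 + p)/3 = 2 - (p + 0)*(5/2 + p)/3 = 2 - p*(5/2 + p)/3)
H(X) = ⅓
z(19)*H(10) = (2 - ⅚*19 - ⅓*19²)*(⅓) = (2 - 95/6 - ⅓*361)*(⅓) = (2 - 95/6 - 361/3)*(⅓) = -805/6*⅓ = -805/18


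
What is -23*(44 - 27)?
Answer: -391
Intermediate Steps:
-23*(44 - 27) = -23*17 = -391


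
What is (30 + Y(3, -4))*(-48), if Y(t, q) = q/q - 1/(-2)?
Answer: -1512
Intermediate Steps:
Y(t, q) = 3/2 (Y(t, q) = 1 - 1*(-½) = 1 + ½ = 3/2)
(30 + Y(3, -4))*(-48) = (30 + 3/2)*(-48) = (63/2)*(-48) = -1512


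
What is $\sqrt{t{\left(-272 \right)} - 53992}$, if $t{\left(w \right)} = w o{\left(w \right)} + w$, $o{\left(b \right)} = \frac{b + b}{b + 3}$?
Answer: $\frac{2 i \sqrt{991600174}}{269} \approx 234.12 i$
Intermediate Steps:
$o{\left(b \right)} = \frac{2 b}{3 + b}$
$t{\left(w \right)} = w + \frac{2 w^{2}}{3 + w}$ ($t{\left(w \right)} = w \frac{2 w}{3 + w} + w = \frac{2 w^{2}}{3 + w} + w = w + \frac{2 w^{2}}{3 + w}$)
$\sqrt{t{\left(-272 \right)} - 53992} = \sqrt{3 \left(-272\right) \frac{1}{3 - 272} \left(1 - 272\right) - 53992} = \sqrt{3 \left(-272\right) \frac{1}{-269} \left(-271\right) - 53992} = \sqrt{3 \left(-272\right) \left(- \frac{1}{269}\right) \left(-271\right) - 53992} = \sqrt{- \frac{221136}{269} - 53992} = \sqrt{- \frac{14744984}{269}} = \frac{2 i \sqrt{991600174}}{269}$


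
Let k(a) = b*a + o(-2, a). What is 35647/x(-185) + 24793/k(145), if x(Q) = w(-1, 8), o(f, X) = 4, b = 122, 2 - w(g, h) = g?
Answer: 210270799/17694 ≈ 11884.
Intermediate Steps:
w(g, h) = 2 - g
x(Q) = 3 (x(Q) = 2 - 1*(-1) = 2 + 1 = 3)
k(a) = 4 + 122*a (k(a) = 122*a + 4 = 4 + 122*a)
35647/x(-185) + 24793/k(145) = 35647/3 + 24793/(4 + 122*145) = 35647*(1/3) + 24793/(4 + 17690) = 35647/3 + 24793/17694 = 210270799/17694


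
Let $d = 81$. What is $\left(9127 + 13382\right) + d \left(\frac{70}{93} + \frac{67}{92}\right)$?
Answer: $\frac{64537785}{2852} \approx 22629.0$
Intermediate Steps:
$\left(9127 + 13382\right) + d \left(\frac{70}{93} + \frac{67}{92}\right) = \left(9127 + 13382\right) + 81 \left(\frac{70}{93} + \frac{67}{92}\right) = 22509 + 81 \left(70 \cdot \frac{1}{93} + 67 \cdot \frac{1}{92}\right) = 22509 + 81 \left(\frac{70}{93} + \frac{67}{92}\right) = 22509 + 81 \cdot \frac{12671}{8556} = 22509 + \frac{342117}{2852} = \frac{64537785}{2852}$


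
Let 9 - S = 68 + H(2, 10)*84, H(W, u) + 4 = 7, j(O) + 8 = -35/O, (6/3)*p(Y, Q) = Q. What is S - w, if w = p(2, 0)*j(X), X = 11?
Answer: -311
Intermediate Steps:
p(Y, Q) = Q/2
j(O) = -8 - 35/O
H(W, u) = 3 (H(W, u) = -4 + 7 = 3)
w = 0 (w = ((½)*0)*(-8 - 35/11) = 0*(-8 - 35*1/11) = 0*(-8 - 35/11) = 0*(-123/11) = 0)
S = -311 (S = 9 - (68 + 3*84) = 9 - (68 + 252) = 9 - 1*320 = 9 - 320 = -311)
S - w = -311 - 1*0 = -311 + 0 = -311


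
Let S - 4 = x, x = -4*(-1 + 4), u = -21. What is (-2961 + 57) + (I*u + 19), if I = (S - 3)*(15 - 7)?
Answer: -1037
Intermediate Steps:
x = -12 (x = -4*3 = -12)
S = -8 (S = 4 - 12 = -8)
I = -88 (I = (-8 - 3)*(15 - 7) = -11*8 = -88)
(-2961 + 57) + (I*u + 19) = (-2961 + 57) + (-88*(-21) + 19) = -2904 + (1848 + 19) = -2904 + 1867 = -1037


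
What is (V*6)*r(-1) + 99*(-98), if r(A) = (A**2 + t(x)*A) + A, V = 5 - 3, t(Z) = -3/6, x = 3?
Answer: -9696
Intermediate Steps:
t(Z) = -1/2 (t(Z) = -3*1/6 = -1/2)
V = 2
r(A) = A**2 + A/2 (r(A) = (A**2 - A/2) + A = A**2 + A/2)
(V*6)*r(-1) + 99*(-98) = (2*6)*(-(1/2 - 1)) + 99*(-98) = 12*(-1*(-1/2)) - 9702 = 12*(1/2) - 9702 = 6 - 9702 = -9696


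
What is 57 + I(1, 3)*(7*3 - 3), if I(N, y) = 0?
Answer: 57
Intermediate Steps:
57 + I(1, 3)*(7*3 - 3) = 57 + 0*(7*3 - 3) = 57 + 0*(21 - 3) = 57 + 0*18 = 57 + 0 = 57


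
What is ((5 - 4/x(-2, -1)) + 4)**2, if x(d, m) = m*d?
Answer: 49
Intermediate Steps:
x(d, m) = d*m
((5 - 4/x(-2, -1)) + 4)**2 = ((5 - 4/((-2*(-1)))) + 4)**2 = ((5 - 4/2) + 4)**2 = ((5 - 4*1/2) + 4)**2 = ((5 - 2) + 4)**2 = (3 + 4)**2 = 7**2 = 49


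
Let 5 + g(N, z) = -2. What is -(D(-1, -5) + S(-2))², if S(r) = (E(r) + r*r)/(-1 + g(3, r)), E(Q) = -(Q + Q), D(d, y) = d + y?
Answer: -49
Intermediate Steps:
E(Q) = -2*Q
g(N, z) = -7 (g(N, z) = -5 - 2 = -7)
S(r) = -r²/8 + r/4 (S(r) = (-2*r + r*r)/(-1 - 7) = (-2*r + r²)/(-8) = (r² - 2*r)*(-⅛) = -r²/8 + r/4)
-(D(-1, -5) + S(-2))² = -((-1 - 5) + (⅛)*(-2)*(2 - 1*(-2)))² = -(-6 + (⅛)*(-2)*(2 + 2))² = -(-6 + (⅛)*(-2)*4)² = -(-6 - 1)² = -1*(-7)² = -1*49 = -49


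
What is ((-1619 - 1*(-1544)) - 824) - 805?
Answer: -1704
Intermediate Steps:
((-1619 - 1*(-1544)) - 824) - 805 = ((-1619 + 1544) - 824) - 805 = (-75 - 824) - 805 = -899 - 805 = -1704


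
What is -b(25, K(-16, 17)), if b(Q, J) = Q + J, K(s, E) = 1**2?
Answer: -26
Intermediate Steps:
K(s, E) = 1
b(Q, J) = J + Q
-b(25, K(-16, 17)) = -(1 + 25) = -1*26 = -26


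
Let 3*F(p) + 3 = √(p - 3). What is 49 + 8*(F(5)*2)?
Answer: 33 + 16*√2/3 ≈ 40.542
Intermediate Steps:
F(p) = -1 + √(-3 + p)/3 (F(p) = -1 + √(p - 3)/3 = -1 + √(-3 + p)/3)
49 + 8*(F(5)*2) = 49 + 8*((-1 + √(-3 + 5)/3)*2) = 49 + 8*((-1 + √2/3)*2) = 49 + 8*(-2 + 2*√2/3) = 49 + (-16 + 16*√2/3) = 33 + 16*√2/3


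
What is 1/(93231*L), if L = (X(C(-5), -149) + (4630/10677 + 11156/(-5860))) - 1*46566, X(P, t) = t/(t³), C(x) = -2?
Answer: -115754570935/502552150917919465356 ≈ -2.3033e-10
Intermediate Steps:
X(P, t) = t⁻² (X(P, t) = t/t³ = t⁻²)
L = -16171192551337628/347263712805 (L = ((-149)⁻² + (4630/10677 + 11156/(-5860))) - 1*46566 = (1/22201 + (4630*(1/10677) + 11156*(-1/5860))) - 46566 = (1/22201 + (4630/10677 - 2789/1465)) - 46566 = (1/22201 - 22995203/15641805) - 46566 = -510500859998/347263712805 - 46566 = -16171192551337628/347263712805 ≈ -46568.)
1/(93231*L) = 1/(93231*(-16171192551337628/347263712805)) = (1/93231)*(-347263712805/16171192551337628) = -115754570935/502552150917919465356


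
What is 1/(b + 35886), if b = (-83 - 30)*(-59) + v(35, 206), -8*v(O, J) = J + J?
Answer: 2/85003 ≈ 2.3529e-5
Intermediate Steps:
v(O, J) = -J/4 (v(O, J) = -(J + J)/8 = -J/4)
b = 13231/2 (b = (-83 - 30)*(-59) - ¼*206 = -113*(-59) - 103/2 = 6667 - 103/2 = 13231/2 ≈ 6615.5)
1/(b + 35886) = 1/(13231/2 + 35886) = 1/(85003/2) = 2/85003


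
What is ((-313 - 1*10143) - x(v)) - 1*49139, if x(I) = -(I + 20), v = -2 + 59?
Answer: -59518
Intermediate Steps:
v = 57
x(I) = -20 - I (x(I) = -(20 + I) = -20 - I)
((-313 - 1*10143) - x(v)) - 1*49139 = ((-313 - 1*10143) - (-20 - 1*57)) - 1*49139 = ((-313 - 10143) - (-20 - 57)) - 49139 = (-10456 - 1*(-77)) - 49139 = (-10456 + 77) - 49139 = -10379 - 49139 = -59518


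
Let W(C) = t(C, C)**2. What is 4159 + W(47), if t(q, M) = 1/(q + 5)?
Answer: 11245937/2704 ≈ 4159.0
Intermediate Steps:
t(q, M) = 1/(5 + q)
W(C) = (5 + C)**(-2) (W(C) = (1/(5 + C))**2 = (5 + C)**(-2))
4159 + W(47) = 4159 + (5 + 47)**(-2) = 4159 + 52**(-2) = 4159 + 1/2704 = 11245937/2704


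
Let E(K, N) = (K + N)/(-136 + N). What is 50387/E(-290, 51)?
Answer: 4282895/239 ≈ 17920.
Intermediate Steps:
E(K, N) = (K + N)/(-136 + N)
50387/E(-290, 51) = 50387/(((-290 + 51)/(-136 + 51))) = 50387/((-239/(-85))) = 50387/((-1/85*(-239))) = 50387/(239/85) = 50387*(85/239) = 4282895/239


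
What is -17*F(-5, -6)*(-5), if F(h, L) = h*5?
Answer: -2125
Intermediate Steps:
F(h, L) = 5*h
-17*F(-5, -6)*(-5) = -85*(-5)*(-5) = -17*(-25)*(-5) = 425*(-5) = -2125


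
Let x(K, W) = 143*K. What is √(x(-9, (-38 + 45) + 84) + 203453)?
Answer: √202166 ≈ 449.63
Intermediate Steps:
√(x(-9, (-38 + 45) + 84) + 203453) = √(143*(-9) + 203453) = √(-1287 + 203453) = √202166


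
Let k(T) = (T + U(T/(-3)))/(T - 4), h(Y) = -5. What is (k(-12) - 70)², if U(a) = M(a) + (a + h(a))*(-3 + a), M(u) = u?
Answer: 1234321/256 ≈ 4821.6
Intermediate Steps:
U(a) = a + (-5 + a)*(-3 + a) (U(a) = a + (a - 5)*(-3 + a) = a + (-5 + a)*(-3 + a))
k(T) = (15 + T²/9 + 10*T/3)/(-4 + T) (k(T) = (T + (15 + (T/(-3))² - 7*T/(-3)))/(T - 4) = (T + (15 + (T*(-⅓))² - 7*T*(-1)/3))/(-4 + T) = (T + (15 + (-T/3)² - (-7)*T/3))/(-4 + T) = (T + (15 + T²/9 + 7*T/3))/(-4 + T) = (15 + T²/9 + 10*T/3)/(-4 + T))
(k(-12) - 70)² = ((135 + (-12)² + 30*(-12))/(9*(-4 - 12)) - 70)² = ((⅑)*(135 + 144 - 360)/(-16) - 70)² = ((⅑)*(-1/16)*(-81) - 70)² = (9/16 - 70)² = (-1111/16)² = 1234321/256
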